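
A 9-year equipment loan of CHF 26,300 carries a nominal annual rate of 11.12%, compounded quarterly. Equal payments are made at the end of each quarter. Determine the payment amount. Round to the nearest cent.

Periodic rate i = 0.1112/4 = 0.0278; n = 9 × 4 = 36 periods.
Annuity-PV factor = 22.566893; PMT = 26300 / 22.566893 = 1,165.4241

CHF 1,165.42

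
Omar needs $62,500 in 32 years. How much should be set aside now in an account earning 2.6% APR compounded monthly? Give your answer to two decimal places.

Periodic rate i = 0.026/12 = 0.00216667; n = 32 × 12 = 384 periods.
Discount factor = (1+0.00216667)^(−384) = 0.435570; PV = 62,500 × 0.435570 = 27,223.1194

$27,223.12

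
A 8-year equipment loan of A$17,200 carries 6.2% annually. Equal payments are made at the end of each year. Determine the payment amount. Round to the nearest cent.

Annuity-PV factor = 6.160937; PMT = 17200 / 6.160937 = 2,791.7831

A$2,791.78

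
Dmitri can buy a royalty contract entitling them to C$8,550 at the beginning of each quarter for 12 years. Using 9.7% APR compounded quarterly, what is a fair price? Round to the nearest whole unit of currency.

i = 0.097/4 = 0.02425 per quarter; n = 12·4 = 48.
PV = 8550 × [1 − (1+0.02425)^(−48)] / 0.02425 × (1+i) = 8550 × 28.864769 = 246,793.7775
(Beginning-of-period payments → annuity-due factor ×(1+i).)

C$246,794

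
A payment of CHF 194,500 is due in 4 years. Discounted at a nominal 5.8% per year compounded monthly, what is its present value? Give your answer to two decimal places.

CHF 154,314.24

i = 0.058/12 = 0.00483333 per month; n = 4·12 = 48.
PV = FV·(1+i)^(−n) = 194,500 × 0.793389 = 154,314.2380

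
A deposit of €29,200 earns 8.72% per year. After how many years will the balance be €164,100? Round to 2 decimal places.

(1+i)^n = 164100/29200 = 5.61986, so n = ln 5.61986 / ln 1.0872 = 20.6482 years

20.65 years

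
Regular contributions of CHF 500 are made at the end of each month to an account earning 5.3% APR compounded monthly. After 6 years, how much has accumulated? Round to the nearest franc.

Periodic rate i = 0.053/12 = 0.00441667; n = 6 × 12 = 72 periods.
FV = PMT · [(1+i)^n − 1] / i = 500 · 84.546628 = 42,273.3141

CHF 42,273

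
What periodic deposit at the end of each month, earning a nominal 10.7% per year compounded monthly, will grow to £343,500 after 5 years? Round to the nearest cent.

£4,354.36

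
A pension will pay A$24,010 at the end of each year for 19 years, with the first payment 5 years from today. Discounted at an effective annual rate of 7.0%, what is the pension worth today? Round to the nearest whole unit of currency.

PV at t=4 (ordinary 19-year annuity): 24010 × a(19|0.07) = 24010 × 10.335595 = 248,157.6418
PV₀ = 248,157.6418 / (1+0.07)^4 = 248,157.6418 / 1.310796 = 189,318.2767

A$189,318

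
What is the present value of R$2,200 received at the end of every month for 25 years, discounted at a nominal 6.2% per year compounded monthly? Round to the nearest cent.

R$335,068.53

Periodic rate i = 0.062/12 = 0.00516667; n = 25 × 12 = 300 periods.
PV = PMT · [1 − (1+i)^(−n)] / i = 2200 · 152.303879 = 335,068.5334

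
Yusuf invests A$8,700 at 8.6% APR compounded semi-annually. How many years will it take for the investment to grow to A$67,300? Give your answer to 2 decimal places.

Periodic rate i = 0.086/2 = 0.043.
n = ln(67300/8700) / ln(1+0.043) = ln(7.73563) / 0.042101 = 48.5934 half-years
= 48.5934/2 years

24.30 years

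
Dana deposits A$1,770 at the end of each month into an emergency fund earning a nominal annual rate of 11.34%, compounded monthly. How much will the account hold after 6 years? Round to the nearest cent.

A$181,377.03

With 12 periods per year: i = 0.00945, n = 72.
FV = 1770 × [(1+0.00945)^72 − 1] / 0.00945 = 1770 × 102.472898 = 181,377.0288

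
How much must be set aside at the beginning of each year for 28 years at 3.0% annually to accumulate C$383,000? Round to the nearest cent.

C$8,661.46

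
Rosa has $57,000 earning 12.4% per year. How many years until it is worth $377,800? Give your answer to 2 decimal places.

n = ln(377800/57000) / ln(1+0.124) = ln(6.62807) / 0.116894 = 16.1798 years

16.18 years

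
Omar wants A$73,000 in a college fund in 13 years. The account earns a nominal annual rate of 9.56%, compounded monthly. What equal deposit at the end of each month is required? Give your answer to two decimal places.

A$237.54

i = 0.0956/12 = 0.00796667 per month; n = 13·12 = 156.
FV-annuity factor = 307.315522; PMT = 73000 / 307.315522 = 237.5409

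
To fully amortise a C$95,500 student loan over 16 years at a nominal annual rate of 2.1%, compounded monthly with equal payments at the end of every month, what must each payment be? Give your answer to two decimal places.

C$586.06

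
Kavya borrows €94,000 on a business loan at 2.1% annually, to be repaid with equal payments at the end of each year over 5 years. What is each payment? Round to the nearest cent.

PMT = 94000 / ( [1 − (1+0.021)^(−5)] / 0.021 ) = 94000 / 4.699810 = 20,000.8068

€20,000.81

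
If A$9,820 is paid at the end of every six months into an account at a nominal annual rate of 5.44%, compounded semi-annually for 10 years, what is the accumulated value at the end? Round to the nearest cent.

Periodic rate i = 0.0544/2 = 0.0272; n = 10 × 2 = 20 periods.
FV = 9820 × [(1+0.0272)^20 − 1] / 0.0272 = 9820 × 26.118013 = 256,478.8866

A$256,478.89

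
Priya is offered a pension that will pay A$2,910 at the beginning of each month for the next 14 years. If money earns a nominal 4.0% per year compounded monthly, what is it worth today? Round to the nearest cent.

A$375,116.11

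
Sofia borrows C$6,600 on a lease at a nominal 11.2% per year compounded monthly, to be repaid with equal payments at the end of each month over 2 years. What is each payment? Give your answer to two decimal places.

With 12 periods per year: i = 0.00933333, n = 24.
Annuity-PV factor = 21.412934; PMT = 6600 / 21.412934 = 308.2249

C$308.22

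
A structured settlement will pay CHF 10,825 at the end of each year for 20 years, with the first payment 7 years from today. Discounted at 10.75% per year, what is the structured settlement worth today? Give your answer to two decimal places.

Value one period before first payment (t=6): 10825 × [1 − (1+0.1075)^(−20)] / 0.1075 = 10825 × 8.095299 = 87,631.6116
PV₀ = 87,631.6116 / (1+0.1075)^6 = 87,631.6116 / 1.845281 = 47,489.5866

CHF 47,489.59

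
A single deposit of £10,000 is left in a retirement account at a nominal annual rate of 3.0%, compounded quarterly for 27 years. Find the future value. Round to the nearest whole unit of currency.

Periodic rate i = 0.03/4 = 0.0075; n = 27 × 4 = 108 periods.
FV = PV·(1+i)^n = 10,000 × 2.241124 = 22,411.2417

£22,411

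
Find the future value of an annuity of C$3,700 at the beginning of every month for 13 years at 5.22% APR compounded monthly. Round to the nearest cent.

C$827,123.73

Periodic rate i = 0.0522/12 = 0.00435; n = 13 × 12 = 156 periods.
Accumulation factor s(156|0.00435) × (1+i) = 223.546953; FV = 3700 × 223.546953 = 827,123.7275
(Beginning-of-period payments → annuity-due factor ×(1+i).)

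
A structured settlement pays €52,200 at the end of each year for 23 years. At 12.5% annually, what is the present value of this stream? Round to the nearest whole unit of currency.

€389,787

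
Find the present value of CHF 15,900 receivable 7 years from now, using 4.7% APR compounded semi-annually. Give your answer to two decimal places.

i = 0.047/2 = 0.0235 per half-year; n = 7·2 = 14.
PV = 15,900 / (1 + 0.0235)^14 = 15,900 / 1.384299 = 11,485.9591

CHF 11,485.96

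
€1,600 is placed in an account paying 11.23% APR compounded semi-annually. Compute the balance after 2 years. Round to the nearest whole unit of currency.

€1,991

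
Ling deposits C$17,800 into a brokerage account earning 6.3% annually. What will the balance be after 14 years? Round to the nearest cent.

C$41,868.34

17,800 × (1+0.063)^14 = 17,800 × 2.352154 = 41,868.3365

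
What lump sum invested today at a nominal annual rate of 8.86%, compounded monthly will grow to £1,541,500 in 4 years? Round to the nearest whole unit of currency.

With 12 periods per year: i = 0.00738333, n = 48.
PV = 1,541,500 / (1 + 0.00738333)^48 = 1,541,500 / 1.423471 = 1,082,916.5284

£1,082,917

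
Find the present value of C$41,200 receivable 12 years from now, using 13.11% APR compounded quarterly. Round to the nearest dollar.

C$8,762

With 4 periods per year: i = 0.032775, n = 48.
Discount factor = (1+0.032775)^(−48) = 0.212679; PV = 41,200 × 0.212679 = 8,762.3949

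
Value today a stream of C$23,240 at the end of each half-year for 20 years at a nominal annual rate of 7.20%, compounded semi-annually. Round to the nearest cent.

C$488,684.29

With 2 periods per year: i = 0.036, n = 40.
Annuity factor a(40|0.036) = 21.027723; PV = 23240 × 21.027723 = 488,684.2877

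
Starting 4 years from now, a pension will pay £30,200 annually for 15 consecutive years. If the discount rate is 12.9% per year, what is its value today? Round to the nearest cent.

£136,321.63

Value one period before first payment (t=3): 30200 × [1 − (1+0.129)^(−15)] / 0.129 = 30200 × 6.495905 = 196,176.3208
PV₀ = 196,176.3208 / (1+0.129)^3 = 196,176.3208 / 1.439070 = 136,321.6266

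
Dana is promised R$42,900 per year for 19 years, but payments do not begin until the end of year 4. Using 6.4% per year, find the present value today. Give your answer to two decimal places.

R$385,260.92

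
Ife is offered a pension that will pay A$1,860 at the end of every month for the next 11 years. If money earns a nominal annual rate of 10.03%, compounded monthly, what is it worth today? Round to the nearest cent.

A$148,362.53

With 12 periods per year: i = 0.00835833, n = 132.
PV = PMT · [1 − (1+i)^(−n)] / i = 1860 · 79.764800 = 148,362.5283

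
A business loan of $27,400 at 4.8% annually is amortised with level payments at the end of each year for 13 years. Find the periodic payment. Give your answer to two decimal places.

$2,881.87

PMT = 27400 / ( [1 − (1+0.048)^(−13)] / 0.048 ) = 27400 / 9.507711 = 2,881.8715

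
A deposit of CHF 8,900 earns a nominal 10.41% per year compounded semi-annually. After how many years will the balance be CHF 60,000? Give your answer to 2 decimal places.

18.80 years

Periodic rate i = 0.1041/2 = 0.05205.
n = ln(60000/8900) / ln(1+0.05205) = ln(6.74157) / 0.050741 = 37.6088 half-years
= 37.6088/2 years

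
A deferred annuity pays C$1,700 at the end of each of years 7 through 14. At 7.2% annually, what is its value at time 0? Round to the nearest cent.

C$6,637.28

Value one period before first payment (t=6): 1700 × [1 − (1+0.072)^(−8)] / 0.072 = 1700 × 5.925293 = 10,072.9979
PV₀ = 10,072.9979 / (1+0.072)^6 = 10,072.9979 / 1.517640 = 6,637.2783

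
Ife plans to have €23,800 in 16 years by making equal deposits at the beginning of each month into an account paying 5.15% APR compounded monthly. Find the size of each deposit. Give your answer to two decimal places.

i = 0.0515/12 = 0.00429167 per month; n = 16·12 = 192.
PMT = 23800 / ( [(1+0.00429167)^192 − 1] / 0.00429167 × (1+i) ) = 23800 / 298.499122 = 79.7322

€79.73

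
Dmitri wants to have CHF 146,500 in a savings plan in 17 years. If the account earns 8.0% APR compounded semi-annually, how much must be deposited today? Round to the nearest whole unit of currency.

i = 0.08/2 = 0.04 per half-year; n = 17·2 = 34.
PV = 146,500 / (1 + 0.04)^34 = 146,500 / 3.794316 = 38,610.3811

CHF 38,610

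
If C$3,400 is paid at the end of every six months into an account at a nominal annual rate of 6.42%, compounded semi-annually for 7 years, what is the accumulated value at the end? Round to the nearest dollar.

With 2 periods per year: i = 0.0321, n = 14.
FV = PMT · [(1+i)^n − 1] / i = 3400 · 17.331510 = 58,927.1350

C$58,927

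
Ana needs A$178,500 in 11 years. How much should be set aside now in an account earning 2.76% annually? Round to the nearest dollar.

PV = 178,500 / (1 + 0.0276)^11 = 178,500 / 1.349165 = 132,304.0592

A$132,304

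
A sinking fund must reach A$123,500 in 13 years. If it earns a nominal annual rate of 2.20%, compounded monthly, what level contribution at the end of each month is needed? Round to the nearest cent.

Periodic rate i = 0.022/12 = 0.00183333; n = 13 × 12 = 156 periods.
PMT = 123500 / ( [(1+0.00183333)^156 − 1] / 0.00183333 ) = 123500 / 180.405796 = 684.5678

A$684.57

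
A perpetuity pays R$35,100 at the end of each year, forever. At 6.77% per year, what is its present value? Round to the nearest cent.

R$518,463.81

PV = PMT / i = 35100 / 0.0677 = 518,463.8109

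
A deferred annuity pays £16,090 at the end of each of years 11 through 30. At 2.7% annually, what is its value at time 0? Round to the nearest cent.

£188,583.92

PV at t=10 (ordinary 20-year annuity): 16090 × a(20|0.027) = 16090 × 15.298648 = 246,155.2406
Discount back 10 years: 246,155.2406 × (1+0.027)^(−10) = 246,155.2406 × 0.766118 = 188,583.9162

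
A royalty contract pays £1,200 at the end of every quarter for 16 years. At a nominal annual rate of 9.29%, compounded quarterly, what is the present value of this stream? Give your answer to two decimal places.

i = 0.0929/4 = 0.023225 per quarter; n = 16·4 = 64.
PV = 1200 × [1 − (1+0.023225)^(−64)] / 0.023225 = 1200 × 33.151214 = 39,781.4569

£39,781.46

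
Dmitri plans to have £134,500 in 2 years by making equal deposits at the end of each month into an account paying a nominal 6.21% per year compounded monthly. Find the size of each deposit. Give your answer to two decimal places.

With 12 periods per year: i = 0.005175, n = 24.
FV-annuity factor = 25.484008; PMT = 134500 / 25.484008 = 5,277.8198

£5,277.82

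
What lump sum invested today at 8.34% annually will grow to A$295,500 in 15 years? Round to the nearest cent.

PV = 295,500 / (1 + 0.0834)^15 = 295,500 / 3.325313 = 88,863.8278

A$88,863.83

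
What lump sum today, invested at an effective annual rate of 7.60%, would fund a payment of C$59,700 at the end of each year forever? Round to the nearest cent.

C$785,526.32

PV = C/r = 59700/0.076 = 785,526.3158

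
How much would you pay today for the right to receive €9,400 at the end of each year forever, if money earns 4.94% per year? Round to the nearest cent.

PV = C/r = 9400/0.0494 = 190,283.4008

€190,283.40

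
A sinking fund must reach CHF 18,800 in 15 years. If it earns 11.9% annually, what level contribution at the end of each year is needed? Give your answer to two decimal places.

CHF 508.37

PMT = 18800 / ( [(1+0.119)^15 − 1] / 0.119 ) = 18800 / 36.980802 = 508.3719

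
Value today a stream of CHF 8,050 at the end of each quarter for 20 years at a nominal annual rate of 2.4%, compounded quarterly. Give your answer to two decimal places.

i = 0.024/4 = 0.006 per quarter; n = 20·4 = 80.
PV = PMT · [1 − (1+i)^(−n)] / i = 8050 · 63.388079 = 510,274.0327

CHF 510,274.03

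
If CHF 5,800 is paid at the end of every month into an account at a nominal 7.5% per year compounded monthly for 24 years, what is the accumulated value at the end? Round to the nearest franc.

i = 0.075/12 = 0.00625 per month; n = 24·12 = 288.
FV = PMT · [(1+i)^n − 1] / i = 5800 · 802.536650 = 4,654,712.5703

CHF 4,654,713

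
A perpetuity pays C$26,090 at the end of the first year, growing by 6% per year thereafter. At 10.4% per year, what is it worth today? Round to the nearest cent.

C$592,954.55

PV = D₁/(r − g) = 26090/(0.104 − 0.06) = 592,954.5455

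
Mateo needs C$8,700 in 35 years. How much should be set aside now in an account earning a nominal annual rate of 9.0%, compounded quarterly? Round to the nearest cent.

C$386.06

i = 0.09/4 = 0.0225 per quarter; n = 35·4 = 140.
PV = FV·(1+i)^(−n) = 8,700 × 0.044375 = 386.0601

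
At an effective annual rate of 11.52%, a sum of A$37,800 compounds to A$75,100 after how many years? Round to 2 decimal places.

n = ln(75100/37800) / ln(1+0.1152) = ln(1.98677) / 0.109034 = 6.2963 years

6.30 years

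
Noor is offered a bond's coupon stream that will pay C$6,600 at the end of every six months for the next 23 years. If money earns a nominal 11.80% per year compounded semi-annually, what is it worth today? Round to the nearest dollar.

C$103,857

i = 0.118/2 = 0.059 per half-year; n = 23·2 = 46.
PV = PMT · [1 − (1+i)^(−n)] / i = 6600 · 15.735949 = 103,857.2606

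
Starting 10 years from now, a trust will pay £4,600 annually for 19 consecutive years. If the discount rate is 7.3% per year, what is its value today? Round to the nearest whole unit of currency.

Value one period before first payment (t=9): 4600 × [1 − (1+0.073)^(−19)] / 0.073 = 4600 × 10.107076 = 46,492.5494
PV₀ = 46,492.5494 / (1+0.073)^9 = 46,492.5494 / 1.885374 = 24,659.5907

£24,660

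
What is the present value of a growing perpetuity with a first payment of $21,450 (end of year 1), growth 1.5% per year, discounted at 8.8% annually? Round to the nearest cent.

$293,835.62

PV = PMT / (i − g) = 21450 / (0.088 − 0.015) = 21450 / 0.073000 = 293,835.6164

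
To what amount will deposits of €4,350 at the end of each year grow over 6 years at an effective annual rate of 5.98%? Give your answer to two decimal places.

€30,327.36

FV = 4350 × [(1+0.0598)^6 − 1] / 0.0598 = 4350 × 6.971806 = 30,327.3561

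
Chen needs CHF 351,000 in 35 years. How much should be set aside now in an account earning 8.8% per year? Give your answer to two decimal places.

PV = FV·(1+i)^(−n) = 351,000 × 0.052238 = 18,335.6276

CHF 18,335.63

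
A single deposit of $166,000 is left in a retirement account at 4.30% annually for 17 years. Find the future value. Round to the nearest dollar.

$339,579

FV = PV·(1+i)^n = 166,000 × 2.045659 = 339,579.3958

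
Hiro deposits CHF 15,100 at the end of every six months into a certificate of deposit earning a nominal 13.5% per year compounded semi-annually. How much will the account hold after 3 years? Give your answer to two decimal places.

CHF 107,336.30

Periodic rate i = 0.135/2 = 0.0675; n = 3 × 2 = 6 periods.
Accumulation factor s(6|0.0675) = 7.108364; FV = 15100 × 7.108364 = 107,336.2988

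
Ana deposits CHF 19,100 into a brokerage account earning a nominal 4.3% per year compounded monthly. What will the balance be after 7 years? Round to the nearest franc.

With 12 periods per year: i = 0.00358333, n = 84.
FV = 19,100 × (1 + 0.00358333)^84 = 25,794.2172

CHF 25,794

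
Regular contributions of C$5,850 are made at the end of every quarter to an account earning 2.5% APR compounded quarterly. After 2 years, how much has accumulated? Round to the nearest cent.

C$47,836.65

With 4 periods per year: i = 0.00625, n = 8.
FV = PMT · [(1+i)^n − 1] / i = 5850 · 8.177205 = 47,836.6474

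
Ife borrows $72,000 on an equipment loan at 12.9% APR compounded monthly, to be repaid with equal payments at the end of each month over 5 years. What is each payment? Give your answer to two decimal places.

$1,634.54

i = 0.129/12 = 0.01075 per month; n = 5·12 = 60.
Annuity-PV factor = 44.049148; PMT = 72000 / 44.049148 = 1,634.5379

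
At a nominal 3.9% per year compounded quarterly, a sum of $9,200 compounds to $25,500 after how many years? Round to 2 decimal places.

Periodic rate i = 0.039/4 = 0.00975.
(1+i)^n = 25500/9200 = 2.77174, so n = ln 2.77174 / ln 1.00975 = 105.0704 quarters
= 105.0704/4 years

26.27 years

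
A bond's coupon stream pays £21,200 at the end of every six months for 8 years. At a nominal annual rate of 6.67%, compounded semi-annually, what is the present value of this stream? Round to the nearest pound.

£259,602

i = 0.0667/2 = 0.03335 per half-year; n = 8·2 = 16.
PV = PMT · [1 − (1+i)^(−n)] / i = 21200 · 12.245357 = 259,601.5670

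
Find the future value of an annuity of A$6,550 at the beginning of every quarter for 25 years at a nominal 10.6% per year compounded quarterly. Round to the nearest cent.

A$3,215,643.25

Periodic rate i = 0.106/4 = 0.0265; n = 25 × 4 = 100 periods.
Accumulation factor s(100|0.0265) × (1+i) = 490.937901; FV = 6550 × 490.937901 = 3,215,643.2518
(annuity-due: payments at period start, so ×(1+i).)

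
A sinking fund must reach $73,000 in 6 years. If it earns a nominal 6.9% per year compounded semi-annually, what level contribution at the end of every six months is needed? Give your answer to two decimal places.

Periodic rate i = 0.069/2 = 0.0345; n = 6 × 2 = 12 periods.
PMT = 73000 / ( [(1+0.0345)^12 − 1] / 0.0345 ) = 73000 / 14.560350 = 5,013.6157

$5,013.62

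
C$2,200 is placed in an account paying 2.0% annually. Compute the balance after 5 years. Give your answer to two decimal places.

FV = 2,200 × (1 + 0.02)^5 = 2,428.9778

C$2,428.98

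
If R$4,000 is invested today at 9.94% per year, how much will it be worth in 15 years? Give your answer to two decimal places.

R$16,572.80

FV = PV·(1+i)^n = 4,000 × 4.143201 = 16,572.8035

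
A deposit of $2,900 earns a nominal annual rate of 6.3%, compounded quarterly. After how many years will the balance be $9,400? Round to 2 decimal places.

18.81 years

Periodic rate i = 0.063/4 = 0.01575.
n = ln(9400/2900) / ln(1+0.01575) = ln(3.24138) / 0.015627 = 75.2531 quarters
= 75.2531/4 years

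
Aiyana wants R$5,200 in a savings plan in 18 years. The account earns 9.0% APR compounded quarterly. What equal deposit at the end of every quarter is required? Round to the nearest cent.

R$29.52

Periodic rate i = 0.09/4 = 0.0225; n = 18 × 4 = 72 periods.
PMT = 5200 / ( [(1+0.0225)^72 − 1] / 0.0225 ) = 5200 / 176.140711 = 29.5219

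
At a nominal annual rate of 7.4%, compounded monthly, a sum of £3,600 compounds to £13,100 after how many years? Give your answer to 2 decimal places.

17.51 years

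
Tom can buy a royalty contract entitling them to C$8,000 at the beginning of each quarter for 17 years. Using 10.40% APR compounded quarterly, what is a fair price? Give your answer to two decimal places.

C$260,580.65

Periodic rate i = 0.104/4 = 0.026; n = 17 × 4 = 68 periods.
PV = 8000 × [1 − (1+0.026)^(−68)] / 0.026 × (1+i) = 8000 × 32.572581 = 260,580.6509
Payments are at the start of each period, so multiply by (1+i).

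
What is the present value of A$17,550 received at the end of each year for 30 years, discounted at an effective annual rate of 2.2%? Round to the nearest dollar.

A$382,460

Annuity factor a(30|0.022) = 21.792600; PV = 17550 × 21.792600 = 382,460.1335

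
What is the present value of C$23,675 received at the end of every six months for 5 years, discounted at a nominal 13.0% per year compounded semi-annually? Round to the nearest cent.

Periodic rate i = 0.13/2 = 0.065; n = 5 × 2 = 10 periods.
Annuity factor a(10|0.065) = 7.188830; PV = 23675 × 7.188830 = 170,195.5555

C$170,195.56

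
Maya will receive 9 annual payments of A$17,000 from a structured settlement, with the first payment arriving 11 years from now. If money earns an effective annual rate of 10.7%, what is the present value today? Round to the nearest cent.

A$34,461.33

PV at t=10 (ordinary 9-year annuity): 17000 × a(9|0.107) = 17000 × 5.602210 = 95,237.5691
Discount back 10 years: 95,237.5691 × (1+0.107)^(−10) = 95,237.5691 × 0.361846 = 34,461.3346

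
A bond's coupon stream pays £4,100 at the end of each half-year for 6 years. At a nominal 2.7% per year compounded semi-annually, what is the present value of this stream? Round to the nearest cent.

Periodic rate i = 0.027/2 = 0.0135; n = 6 × 2 = 12 periods.
Annuity factor a(12|0.0135) = 11.010120; PV = 4100 × 11.010120 = 45,141.4933

£45,141.49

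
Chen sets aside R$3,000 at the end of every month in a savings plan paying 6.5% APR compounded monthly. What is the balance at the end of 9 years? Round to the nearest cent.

R$438,734.50

Periodic rate i = 0.065/12 = 0.00541667; n = 9 × 12 = 108 periods.
FV = 3000 × [(1+0.00541667)^108 − 1] / 0.00541667 = 3000 × 146.244833 = 438,734.4982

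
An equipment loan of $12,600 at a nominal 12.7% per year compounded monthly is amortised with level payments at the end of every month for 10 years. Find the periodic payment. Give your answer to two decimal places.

Periodic rate i = 0.127/12 = 0.0105833; n = 10 × 12 = 120 periods.
Annuity-PV factor = 67.775246; PMT = 12600 / 67.775246 = 185.9086

$185.91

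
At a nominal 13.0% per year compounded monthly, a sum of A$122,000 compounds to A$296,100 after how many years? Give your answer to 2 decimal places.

6.86 years

Periodic rate i = 0.13/12 = 0.0108333.
(1+i)^n = 296100/122000 = 2.42705, so n = ln 2.42705 / ln 1.01083 = 82.2896 months
= 82.2896/12 years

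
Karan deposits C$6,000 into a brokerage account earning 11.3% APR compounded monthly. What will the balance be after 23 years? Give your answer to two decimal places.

C$79,726.24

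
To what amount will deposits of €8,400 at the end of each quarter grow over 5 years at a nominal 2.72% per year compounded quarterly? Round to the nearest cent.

€179,308.67

i = 0.0272/4 = 0.0068 per quarter; n = 5·4 = 20.
FV = 8400 × [(1+0.0068)^20 − 1] / 0.0068 = 8400 × 21.346271 = 179,308.6742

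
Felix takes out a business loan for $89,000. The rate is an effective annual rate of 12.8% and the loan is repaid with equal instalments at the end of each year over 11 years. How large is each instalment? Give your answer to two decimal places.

$15,516.79

Annuity-PV factor = 5.735723; PMT = 89000 / 5.735723 = 15,516.7893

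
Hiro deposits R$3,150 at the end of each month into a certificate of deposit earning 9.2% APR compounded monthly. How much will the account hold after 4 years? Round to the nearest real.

i = 0.092/12 = 0.00766667 per month; n = 4·12 = 48.
FV = PMT · [(1+i)^n − 1] / i = 3150 · 57.758560 = 181,939.4648

R$181,939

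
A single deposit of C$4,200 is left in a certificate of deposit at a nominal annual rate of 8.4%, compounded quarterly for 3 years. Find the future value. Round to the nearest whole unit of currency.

With 4 periods per year: i = 0.021, n = 12.
4,200 × (1+0.021)^12 = 4,200 × 1.283243 = 5,389.6206

C$5,390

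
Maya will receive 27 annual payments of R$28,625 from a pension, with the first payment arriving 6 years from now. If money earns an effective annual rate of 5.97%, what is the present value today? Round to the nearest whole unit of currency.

R$283,828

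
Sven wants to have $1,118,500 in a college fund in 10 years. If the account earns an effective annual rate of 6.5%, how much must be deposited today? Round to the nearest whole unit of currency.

$595,854

Discount factor = (1+0.065)^(−10) = 0.532726; PV = 1,118,500 × 0.532726 = 595,854.0707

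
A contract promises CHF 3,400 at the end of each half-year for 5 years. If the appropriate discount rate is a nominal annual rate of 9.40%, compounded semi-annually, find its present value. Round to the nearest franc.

CHF 26,641

i = 0.094/2 = 0.047 per half-year; n = 5·2 = 10.
PV = PMT · [1 − (1+i)^(−n)] / i = 3400 · 7.835480 = 26,640.6315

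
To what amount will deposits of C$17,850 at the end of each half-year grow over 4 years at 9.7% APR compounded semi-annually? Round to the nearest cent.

With 2 periods per year: i = 0.0485, n = 8.
FV = 17850 × [(1+0.0485)^8 − 1] / 0.0485 = 17850 × 9.498029 = 169,539.8241

C$169,539.82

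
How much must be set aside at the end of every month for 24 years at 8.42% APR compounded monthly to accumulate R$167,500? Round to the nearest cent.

R$181.06

With 12 periods per year: i = 0.00701667, n = 288.
PMT = 167500 / ( [(1+0.00701667)^288 − 1] / 0.00701667 ) = 167500 / 925.126962 = 181.0562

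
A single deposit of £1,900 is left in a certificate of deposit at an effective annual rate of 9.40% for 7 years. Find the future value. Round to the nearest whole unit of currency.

£3,563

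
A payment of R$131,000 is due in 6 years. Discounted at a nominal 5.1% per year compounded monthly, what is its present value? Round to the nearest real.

R$96,529

Periodic rate i = 0.051/12 = 0.00425; n = 6 × 12 = 72 periods.
PV = 131,000 / (1 + 0.00425)^72 = 131,000 / 1.357102 = 96,529.2177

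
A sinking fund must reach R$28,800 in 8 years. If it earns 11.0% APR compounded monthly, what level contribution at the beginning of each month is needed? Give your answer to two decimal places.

With 12 periods per year: i = 0.00916667, n = 96.
PMT = 28800 / ( [(1+0.00916667)^96 − 1] / 0.00916667 × (1+i) ) = 28800 / 154.265339 = 186.6913

R$186.69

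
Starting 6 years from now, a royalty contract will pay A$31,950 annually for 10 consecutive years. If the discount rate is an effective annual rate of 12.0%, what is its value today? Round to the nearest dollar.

A$102,435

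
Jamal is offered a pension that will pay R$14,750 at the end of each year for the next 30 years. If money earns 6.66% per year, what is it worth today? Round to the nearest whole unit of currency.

R$189,463

PV = PMT · [1 − (1+i)^(−n)] / i = 14750 · 12.844922 = 189,462.5965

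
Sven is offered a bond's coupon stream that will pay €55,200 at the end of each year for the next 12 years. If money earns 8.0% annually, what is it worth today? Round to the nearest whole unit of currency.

Annuity factor a(12|0.08) = 7.536078; PV = 55200 × 7.536078 = 415,991.5065

€415,992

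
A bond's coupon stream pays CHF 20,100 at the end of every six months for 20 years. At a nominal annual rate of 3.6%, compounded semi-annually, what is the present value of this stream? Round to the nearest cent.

i = 0.036/2 = 0.018 per half-year; n = 20·2 = 40.
PV = 20100 × [1 − (1+0.018)^(−40)] / 0.018 = 20100 × 28.340052 = 569,635.0445

CHF 569,635.04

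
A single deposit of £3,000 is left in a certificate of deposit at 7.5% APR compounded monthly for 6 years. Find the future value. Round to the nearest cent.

£4,698.35

With 12 periods per year: i = 0.00625, n = 72.
FV = 3,000 × (1 + 0.00625)^72 = 4,698.3523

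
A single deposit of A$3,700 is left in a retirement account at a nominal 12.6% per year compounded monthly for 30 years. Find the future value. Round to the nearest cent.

A$158,955.72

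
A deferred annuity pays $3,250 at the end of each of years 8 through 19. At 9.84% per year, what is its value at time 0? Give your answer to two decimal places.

$11,570.54

Value one period before first payment (t=7): 3250 × [1 − (1+0.0984)^(−12)] / 0.0984 = 3250 × 6.867426 = 22,319.1334
Discount back 7 years: 22,319.1334 × (1+0.0984)^(−7) = 22,319.1334 × 0.518414 = 11,570.5408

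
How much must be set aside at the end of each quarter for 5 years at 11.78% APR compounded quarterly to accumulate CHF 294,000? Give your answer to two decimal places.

Periodic rate i = 0.1178/4 = 0.02945; n = 5 × 4 = 20 periods.
FV-annuity factor = 26.720550; PMT = 294000 / 26.720550 = 11,002.7675

CHF 11,002.77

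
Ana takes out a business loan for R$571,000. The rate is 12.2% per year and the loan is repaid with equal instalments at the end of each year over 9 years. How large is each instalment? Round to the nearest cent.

Annuity-PV factor = 5.287984; PMT = 571000 / 5.287984 = 107,980.6534

R$107,980.65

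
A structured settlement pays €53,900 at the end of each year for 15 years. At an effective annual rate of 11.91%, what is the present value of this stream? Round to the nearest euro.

PV = 53900 × [1 − (1+0.1191)^(−15)] / 0.1191 = 53900 × 6.843723 = 368,876.6542

€368,877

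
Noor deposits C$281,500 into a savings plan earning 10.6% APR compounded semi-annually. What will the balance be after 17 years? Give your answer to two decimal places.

Periodic rate i = 0.106/2 = 0.053; n = 17 × 2 = 34 periods.
FV = 281,500 × (1 + 0.053)^34 = 1,629,457.4323

C$1,629,457.43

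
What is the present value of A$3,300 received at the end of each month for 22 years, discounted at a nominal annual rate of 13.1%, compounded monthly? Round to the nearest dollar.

A$285,088

i = 0.131/12 = 0.0109167 per month; n = 22·12 = 264.
PV = PMT · [1 − (1+i)^(−n)] / i = 3300 · 86.390437 = 285,088.4414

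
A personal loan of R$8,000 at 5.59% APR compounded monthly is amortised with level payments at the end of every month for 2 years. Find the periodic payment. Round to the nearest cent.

R$353.09

i = 0.0559/12 = 0.00465833 per month; n = 2·12 = 24.
Annuity-PV factor = 22.657191; PMT = 8000 / 22.657191 = 353.0888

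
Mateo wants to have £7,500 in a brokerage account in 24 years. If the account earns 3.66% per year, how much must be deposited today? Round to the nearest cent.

£3,165.14

Discount factor = (1+0.0366)^(−24) = 0.422018; PV = 7,500 × 0.422018 = 3,165.1359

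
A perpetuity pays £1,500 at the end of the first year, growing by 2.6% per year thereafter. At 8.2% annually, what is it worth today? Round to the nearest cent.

PV = D₁/(r − g) = 1500/(0.082 − 0.026) = 26,785.7143

£26,785.71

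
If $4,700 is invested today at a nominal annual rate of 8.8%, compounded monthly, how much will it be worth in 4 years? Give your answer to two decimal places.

i = 0.088/12 = 0.00733333 per month; n = 4·12 = 48.
FV = PV·(1+i)^n = 4,700 × 1.420083 = 6,674.3920

$6,674.39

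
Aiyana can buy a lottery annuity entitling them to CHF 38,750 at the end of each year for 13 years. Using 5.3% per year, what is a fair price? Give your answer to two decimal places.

CHF 357,514.75

PV = 38750 × [1 − (1+0.053)^(−13)] / 0.053 = 38750 × 9.226187 = 357,514.7460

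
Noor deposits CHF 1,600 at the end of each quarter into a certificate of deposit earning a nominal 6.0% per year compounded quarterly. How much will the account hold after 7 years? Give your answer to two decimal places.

i = 0.06/4 = 0.015 per quarter; n = 7·4 = 28.
FV = PMT · [(1+i)^n − 1] / i = 1600 · 34.481479 = 55,170.3659

CHF 55,170.37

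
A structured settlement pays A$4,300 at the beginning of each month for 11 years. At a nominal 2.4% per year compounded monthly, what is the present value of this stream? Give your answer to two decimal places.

A$499,418.35

With 12 periods per year: i = 0.002, n = 132.
PV = 4300 × [1 − (1+0.002)^(−132)] / 0.002 × (1+i) = 4300 × 116.143803 = 499,418.3539
(Beginning-of-period payments → annuity-due factor ×(1+i).)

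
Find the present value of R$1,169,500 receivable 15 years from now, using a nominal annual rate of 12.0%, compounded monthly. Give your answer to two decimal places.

R$195,053.14

Periodic rate i = 0.12/12 = 0.01; n = 15 × 12 = 180 periods.
PV = FV·(1+i)^(−n) = 1,169,500 × 0.166783 = 195,053.1396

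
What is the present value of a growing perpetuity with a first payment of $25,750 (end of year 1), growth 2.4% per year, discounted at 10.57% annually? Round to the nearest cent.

$315,177.48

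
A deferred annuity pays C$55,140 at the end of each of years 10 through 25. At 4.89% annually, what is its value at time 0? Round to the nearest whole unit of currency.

C$391,929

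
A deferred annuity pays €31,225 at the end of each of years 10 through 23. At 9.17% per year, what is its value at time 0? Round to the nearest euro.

€109,333

PV at t=9 (ordinary 14-year annuity): 31225 × a(14|0.0917) = 31225 × 7.712233 = 240,814.4672
PV₀ = 240,814.4672 / (1+0.0917)^9 = 240,814.4672 / 2.202570 = 109,333.3818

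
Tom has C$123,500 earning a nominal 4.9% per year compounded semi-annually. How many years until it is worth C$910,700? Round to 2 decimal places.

Periodic rate i = 0.049/2 = 0.0245.
n = ln(910700/123500) / ln(1+0.0245) = ln(7.37409) / 0.024205 = 82.5448 half-years
= 82.5448/2 years

41.27 years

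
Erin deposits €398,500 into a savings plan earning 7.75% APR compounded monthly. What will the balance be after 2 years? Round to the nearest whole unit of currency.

With 12 periods per year: i = 0.00645833, n = 24.
FV = PV·(1+i)^n = 398,500 × 1.167076 = 465,079.8550

€465,080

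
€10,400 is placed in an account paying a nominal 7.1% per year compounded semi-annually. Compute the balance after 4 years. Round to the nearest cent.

€13,747.83

Periodic rate i = 0.071/2 = 0.0355; n = 4 × 2 = 8 periods.
FV = 10,400 × (1 + 0.0355)^8 = 13,747.8304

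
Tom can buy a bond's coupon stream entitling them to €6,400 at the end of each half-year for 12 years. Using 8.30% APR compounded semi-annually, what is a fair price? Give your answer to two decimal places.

€96,099.05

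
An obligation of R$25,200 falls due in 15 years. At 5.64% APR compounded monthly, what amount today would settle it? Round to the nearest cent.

R$10,835.48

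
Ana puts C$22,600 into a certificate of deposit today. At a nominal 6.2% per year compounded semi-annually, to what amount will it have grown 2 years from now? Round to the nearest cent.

C$25,535.43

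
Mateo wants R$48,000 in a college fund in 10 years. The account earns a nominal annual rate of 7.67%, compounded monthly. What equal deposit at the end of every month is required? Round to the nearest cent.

Periodic rate i = 0.0767/12 = 0.00639167; n = 10 × 12 = 120 periods.
PMT = 48000 / ( [(1+0.00639167)^120 − 1] / 0.00639167 ) = 48000 / 179.616264 = 267.2364

R$267.24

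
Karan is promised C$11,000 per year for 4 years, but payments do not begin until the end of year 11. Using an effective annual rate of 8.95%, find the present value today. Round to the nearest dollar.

PV at t=10 (ordinary 4-year annuity): 11000 × a(4|0.0895) = 11000 × 3.243279 = 35,676.0645
Discount back 10 years: 35,676.0645 × (1+0.0895)^(−10) = 35,676.0645 × 0.424353 = 15,139.2582

C$15,139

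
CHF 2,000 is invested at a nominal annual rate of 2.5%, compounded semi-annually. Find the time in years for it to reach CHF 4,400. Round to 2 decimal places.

Periodic rate i = 0.025/2 = 0.0125.
(1+i)^n = 4400/2000 = 2.20000, so n = ln 2.20000 / ln 1.0125 = 63.4700 half-years
= 63.4700/2 years

31.74 years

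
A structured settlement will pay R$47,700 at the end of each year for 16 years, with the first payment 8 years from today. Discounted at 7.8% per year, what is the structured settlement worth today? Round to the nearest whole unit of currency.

R$252,796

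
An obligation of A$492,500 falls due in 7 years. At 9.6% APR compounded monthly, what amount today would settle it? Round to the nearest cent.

With 12 periods per year: i = 0.008, n = 84.
Discount factor = (1+0.008)^(−84) = 0.512053; PV = 492,500 × 0.512053 = 252,186.3277

A$252,186.33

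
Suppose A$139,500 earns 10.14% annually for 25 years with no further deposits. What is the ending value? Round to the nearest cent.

A$1,560,274.50

FV = 139,500 × (1 + 0.1014)^25 = 1,560,274.5017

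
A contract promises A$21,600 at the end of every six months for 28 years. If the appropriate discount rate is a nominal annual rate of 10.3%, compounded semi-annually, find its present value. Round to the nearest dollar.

A$394,222

With 2 periods per year: i = 0.0515, n = 56.
PV = 21600 × [1 − (1+0.0515)^(−56)] / 0.0515 = 21600 × 18.251007 = 394,221.7421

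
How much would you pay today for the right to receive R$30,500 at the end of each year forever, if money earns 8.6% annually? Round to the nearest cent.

R$354,651.16

PV = PMT / i = 30500 / 0.086 = 354,651.1628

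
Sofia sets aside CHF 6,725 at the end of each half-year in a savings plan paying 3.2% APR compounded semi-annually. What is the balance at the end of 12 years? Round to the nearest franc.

Periodic rate i = 0.032/2 = 0.016; n = 12 × 2 = 24 periods.
FV = 6725 × [(1+0.016)^24 − 1] / 0.016 = 6725 × 28.980601 = 194,894.5403

CHF 194,895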